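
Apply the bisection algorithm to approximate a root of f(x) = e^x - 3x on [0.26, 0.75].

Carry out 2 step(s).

f(x) = e^x - 3x
Initial interval: [0.26, 0.75]

Iteration 1:
  c_1 = (0.260000 + 0.750000)/2 = 0.505000
  f(c_1) = f(0.505000) = 0.141986
  f(a) × f(c) ≥ 0, new interval: [0.505000, 0.750000]
Iteration 2:
  c_2 = (0.505000 + 0.750000)/2 = 0.627500
  f(c_2) = f(0.627500) = -0.009578
  f(a) × f(c) < 0, new interval: [0.505000, 0.627500]

After 2 iteration(s), the approximation is c_2 = 0.627500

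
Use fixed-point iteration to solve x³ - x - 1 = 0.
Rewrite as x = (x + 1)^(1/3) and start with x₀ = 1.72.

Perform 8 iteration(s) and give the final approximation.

Equation: x³ - x - 1 = 0
Fixed-point form: x = (x + 1)^(1/3)
x₀ = 1.72

x_1 = g(1.720000) = 1.395906
x_2 = g(1.395906) = 1.338104
x_3 = g(1.338104) = 1.327256
x_4 = g(1.327256) = 1.325200
x_5 = g(1.325200) = 1.324809
x_6 = g(1.324809) = 1.324735
x_7 = g(1.324735) = 1.324721
x_8 = g(1.324721) = 1.324719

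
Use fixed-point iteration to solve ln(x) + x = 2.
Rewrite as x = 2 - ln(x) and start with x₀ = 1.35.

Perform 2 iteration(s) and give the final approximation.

Equation: ln(x) + x = 2
Fixed-point form: x = 2 - ln(x)
x₀ = 1.35

x_1 = g(1.350000) = 1.699895
x_2 = g(1.699895) = 1.469433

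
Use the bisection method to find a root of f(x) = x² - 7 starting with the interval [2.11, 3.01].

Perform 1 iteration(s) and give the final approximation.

f(x) = x² - 7
Initial interval: [2.11, 3.01]

Iteration 1:
  c_1 = (2.110000 + 3.010000)/2 = 2.560000
  f(c_1) = f(2.560000) = -0.446400
  f(a) × f(c) ≥ 0, new interval: [2.560000, 3.010000]

After 1 iteration(s), the approximation is c_1 = 2.560000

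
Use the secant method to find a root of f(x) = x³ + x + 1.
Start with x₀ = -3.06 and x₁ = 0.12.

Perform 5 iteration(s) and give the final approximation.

f(x) = x³ + x + 1
x₀ = -3.06, x₁ = 0.12

Secant formula: x_{n+1} = x_n - f(x_n)(x_n - x_{n-1})/(f(x_n) - f(x_{n-1}))

Iteration 1:
  f(-3.060000) = -30.712616
  f(0.120000) = 1.121728
  x_2 = 0.120000 - 1.121728×(0.120000 - (-3.060000))/(1.121728 - (-30.712616))
       = 0.007948
Iteration 2:
  f(0.120000) = 1.121728
  f(0.007948) = 1.007949
  x_3 = 0.007948 - 1.007949×(0.007948 - 0.120000)/(1.007949 - 1.121728)
       = -0.984697
Iteration 3:
  f(0.007948) = 1.007949
  f(-0.984697) = -0.939487
  x_4 = -0.984697 - (-0.939487)×(-0.984697 - 0.007948)/(-0.939487 - 1.007949)
       = -0.505823
Iteration 4:
  f(-0.984697) = -0.939487
  f(-0.505823) = 0.364759
  x_5 = -0.505823 - 0.364759×(-0.505823 - (-0.984697))/(0.364759 - (-0.939487))
       = -0.639750
Iteration 5:
  f(-0.505823) = 0.364759
  f(-0.639750) = 0.098414
  x_6 = -0.639750 - 0.098414×(-0.639750 - (-0.505823))/(0.098414 - 0.364759)
       = -0.689235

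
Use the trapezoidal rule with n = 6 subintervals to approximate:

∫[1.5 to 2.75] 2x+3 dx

f(x) = 2x+3
a = 1.5, b = 2.75, n = 6
h = (b - a)/n = 0.208333

Trapezoidal rule: (h/2)[f(x₀) + 2f(x₁) + 2f(x₂) + ... + f(xₙ)]

x_0 = 1.5000, f(x_0) = 6.000000, coefficient = 1
x_1 = 1.7083, f(x_1) = 6.416667, coefficient = 2
x_2 = 1.9167, f(x_2) = 6.833333, coefficient = 2
x_3 = 2.1250, f(x_3) = 7.250000, coefficient = 2
x_4 = 2.3333, f(x_4) = 7.666667, coefficient = 2
x_5 = 2.5417, f(x_5) = 8.083333, coefficient = 2
x_6 = 2.7500, f(x_6) = 8.500000, coefficient = 1

I ≈ (0.208333/2) × 87.000000 = 9.062500
Exact value: 9.062500
Error: 0.000000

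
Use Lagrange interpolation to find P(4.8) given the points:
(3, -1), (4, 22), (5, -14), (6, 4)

Lagrange interpolation formula:
P(x) = Σ yᵢ × Lᵢ(x)
where Lᵢ(x) = Π_{j≠i} (x - xⱼ)/(xᵢ - xⱼ)

L_0(4.8) = (4.8 - 4)/(3 - 4) × (4.8 - 5)/(3 - 5) × (4.8 - 6)/(3 - 6) = -0.032000
L_1(4.8) = (4.8 - 3)/(4 - 3) × (4.8 - 5)/(4 - 5) × (4.8 - 6)/(4 - 6) = 0.216000
L_2(4.8) = (4.8 - 3)/(5 - 3) × (4.8 - 4)/(5 - 4) × (4.8 - 6)/(5 - 6) = 0.864000
L_3(4.8) = (4.8 - 3)/(6 - 3) × (4.8 - 4)/(6 - 4) × (4.8 - 5)/(6 - 5) = -0.048000

P(4.8) = (-1)×L_0(4.8) + 22×L_1(4.8) + (-14)×L_2(4.8) + 4×L_3(4.8)
P(4.8) = -7.504000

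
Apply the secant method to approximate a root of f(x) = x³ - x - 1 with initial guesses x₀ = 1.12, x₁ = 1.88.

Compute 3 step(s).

f(x) = x³ - x - 1
x₀ = 1.12, x₁ = 1.88

Secant formula: x_{n+1} = x_n - f(x_n)(x_n - x_{n-1})/(f(x_n) - f(x_{n-1}))

Iteration 1:
  f(1.120000) = -0.715072
  f(1.880000) = 3.764672
  x_2 = 1.880000 - 3.764672×(1.880000 - 1.120000)/(3.764672 - (-0.715072))
       = 1.241314
Iteration 2:
  f(1.880000) = 3.764672
  f(1.241314) = -0.328623
  x_3 = 1.241314 - (-0.328623)×(1.241314 - 1.880000)/(-0.328623 - 3.764672)
       = 1.292590
Iteration 3:
  f(1.241314) = -0.328623
  f(1.292590) = -0.132947
  x_4 = 1.292590 - (-0.132947)×(1.292590 - 1.241314)/(-0.132947 - (-0.328623))
       = 1.327427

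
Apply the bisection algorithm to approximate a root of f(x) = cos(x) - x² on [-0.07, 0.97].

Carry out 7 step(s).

f(x) = cos(x) - x²
Initial interval: [-0.07, 0.97]

Iteration 1:
  c_1 = (-0.070000 + 0.970000)/2 = 0.450000
  f(c_1) = f(0.450000) = 0.697947
  f(a) × f(c) ≥ 0, new interval: [0.450000, 0.970000]
Iteration 2:
  c_2 = (0.450000 + 0.970000)/2 = 0.710000
  f(c_2) = f(0.710000) = 0.254262
  f(a) × f(c) ≥ 0, new interval: [0.710000, 0.970000]
Iteration 3:
  c_3 = (0.710000 + 0.970000)/2 = 0.840000
  f(c_3) = f(0.840000) = -0.038137
  f(a) × f(c) < 0, new interval: [0.710000, 0.840000]
Iteration 4:
  c_4 = (0.710000 + 0.840000)/2 = 0.775000
  f(c_4) = f(0.775000) = 0.113796
  f(a) × f(c) ≥ 0, new interval: [0.775000, 0.840000]
Iteration 5:
  c_5 = (0.775000 + 0.840000)/2 = 0.807500
  f(c_5) = f(0.807500) = 0.039251
  f(a) × f(c) ≥ 0, new interval: [0.807500, 0.840000]
Iteration 6:
  c_6 = (0.807500 + 0.840000)/2 = 0.823750
  f(c_6) = f(0.823750) = 0.000911
  f(a) × f(c) ≥ 0, new interval: [0.823750, 0.840000]
Iteration 7:
  c_7 = (0.823750 + 0.840000)/2 = 0.831875
  f(c_7) = f(0.831875) = -0.018525
  f(a) × f(c) < 0, new interval: [0.823750, 0.831875]

After 7 iteration(s), the approximation is c_7 = 0.831875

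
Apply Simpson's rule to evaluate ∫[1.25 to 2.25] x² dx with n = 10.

f(x) = x²
a = 1.25, b = 2.25, n = 10
h = (b - a)/n = 0.100000

Simpson's rule: (h/3)[f(x₀) + 4f(x₁) + 2f(x₂) + ... + f(xₙ)]

x_0 = 1.2500, f(x_0) = 1.562500, coefficient = 1
x_1 = 1.3500, f(x_1) = 1.822500, coefficient = 4
x_2 = 1.4500, f(x_2) = 2.102500, coefficient = 2
x_3 = 1.5500, f(x_3) = 2.402500, coefficient = 4
x_4 = 1.6500, f(x_4) = 2.722500, coefficient = 2
x_5 = 1.7500, f(x_5) = 3.062500, coefficient = 4
x_6 = 1.8500, f(x_6) = 3.422500, coefficient = 2
x_7 = 1.9500, f(x_7) = 3.802500, coefficient = 4
x_8 = 2.0500, f(x_8) = 4.202500, coefficient = 2
x_9 = 2.1500, f(x_9) = 4.622500, coefficient = 4
x_10 = 2.2500, f(x_10) = 5.062500, coefficient = 1

I ≈ (0.100000/3) × 94.375000 = 3.145833
Exact value: 3.145833
Error: 0.000000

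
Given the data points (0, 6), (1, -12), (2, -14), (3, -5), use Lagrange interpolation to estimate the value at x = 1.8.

Lagrange interpolation formula:
P(x) = Σ yᵢ × Lᵢ(x)
where Lᵢ(x) = Π_{j≠i} (x - xⱼ)/(xᵢ - xⱼ)

L_0(1.8) = (1.8 - 1)/(0 - 1) × (1.8 - 2)/(0 - 2) × (1.8 - 3)/(0 - 3) = -0.032000
L_1(1.8) = (1.8 - 0)/(1 - 0) × (1.8 - 2)/(1 - 2) × (1.8 - 3)/(1 - 3) = 0.216000
L_2(1.8) = (1.8 - 0)/(2 - 0) × (1.8 - 1)/(2 - 1) × (1.8 - 3)/(2 - 3) = 0.864000
L_3(1.8) = (1.8 - 0)/(3 - 0) × (1.8 - 1)/(3 - 1) × (1.8 - 2)/(3 - 2) = -0.048000

P(1.8) = 6×L_0(1.8) + (-12)×L_1(1.8) + (-14)×L_2(1.8) + (-5)×L_3(1.8)
P(1.8) = -14.640000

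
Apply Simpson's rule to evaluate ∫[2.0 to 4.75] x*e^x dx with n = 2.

f(x) = x*e^x
a = 2.0, b = 4.75, n = 2
h = (b - a)/n = 1.375000

Simpson's rule: (h/3)[f(x₀) + 4f(x₁) + 2f(x₂) + ... + f(xₙ)]

x_0 = 2.0000, f(x_0) = 14.778112, coefficient = 1
x_1 = 3.3750, f(x_1) = 98.631958, coefficient = 4
x_2 = 4.7500, f(x_2) = 549.025352, coefficient = 1

I ≈ (1.375000/3) × 958.331295 = 439.235177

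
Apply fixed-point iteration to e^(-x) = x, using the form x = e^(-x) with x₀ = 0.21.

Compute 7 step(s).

Equation: e^(-x) = x
Fixed-point form: x = e^(-x)
x₀ = 0.21

x_1 = g(0.210000) = 0.810584
x_2 = g(0.810584) = 0.444598
x_3 = g(0.444598) = 0.641082
x_4 = g(0.641082) = 0.526722
x_5 = g(0.526722) = 0.590537
x_6 = g(0.590537) = 0.554029
x_7 = g(0.554029) = 0.574630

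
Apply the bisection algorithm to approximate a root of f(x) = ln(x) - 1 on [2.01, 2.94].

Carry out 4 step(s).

f(x) = ln(x) - 1
Initial interval: [2.01, 2.94]

Iteration 1:
  c_1 = (2.010000 + 2.940000)/2 = 2.475000
  f(c_1) = f(2.475000) = -0.093760
  f(a) × f(c) ≥ 0, new interval: [2.475000, 2.940000]
Iteration 2:
  c_2 = (2.475000 + 2.940000)/2 = 2.707500
  f(c_2) = f(2.707500) = -0.003974
  f(a) × f(c) ≥ 0, new interval: [2.707500, 2.940000]
Iteration 3:
  c_3 = (2.707500 + 2.940000)/2 = 2.823750
  f(c_3) = f(2.823750) = 0.038066
  f(a) × f(c) < 0, new interval: [2.707500, 2.823750]
Iteration 4:
  c_4 = (2.707500 + 2.823750)/2 = 2.765625
  f(c_4) = f(2.765625) = 0.017267
  f(a) × f(c) < 0, new interval: [2.707500, 2.765625]

After 4 iteration(s), the approximation is c_4 = 2.765625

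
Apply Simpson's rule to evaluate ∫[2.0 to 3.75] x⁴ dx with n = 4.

f(x) = x⁴
a = 2.0, b = 3.75, n = 4
h = (b - a)/n = 0.437500

Simpson's rule: (h/3)[f(x₀) + 4f(x₁) + 2f(x₂) + ... + f(xₙ)]

x_0 = 2.0000, f(x_0) = 16.000000, coefficient = 1
x_1 = 2.4375, f(x_1) = 35.300308, coefficient = 4
x_2 = 2.8750, f(x_2) = 68.320557, coefficient = 2
x_3 = 3.3125, f(x_3) = 120.399185, coefficient = 4
x_4 = 3.7500, f(x_4) = 197.753906, coefficient = 1

I ≈ (0.437500/3) × 973.192993 = 141.923978
Exact value: 141.915430
Error: 0.008548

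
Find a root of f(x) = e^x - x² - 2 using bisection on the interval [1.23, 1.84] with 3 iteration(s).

f(x) = e^x - x² - 2
Initial interval: [1.23, 1.84]

Iteration 1:
  c_1 = (1.230000 + 1.840000)/2 = 1.535000
  f(c_1) = f(1.535000) = 0.285101
  f(a) × f(c) < 0, new interval: [1.230000, 1.535000]
Iteration 2:
  c_2 = (1.230000 + 1.535000)/2 = 1.382500
  f(c_2) = f(1.382500) = 0.073545
  f(a) × f(c) < 0, new interval: [1.230000, 1.382500]
Iteration 3:
  c_3 = (1.230000 + 1.382500)/2 = 1.306250
  f(c_3) = f(1.306250) = -0.013987
  f(a) × f(c) ≥ 0, new interval: [1.306250, 1.382500]

After 3 iteration(s), the approximation is c_3 = 1.306250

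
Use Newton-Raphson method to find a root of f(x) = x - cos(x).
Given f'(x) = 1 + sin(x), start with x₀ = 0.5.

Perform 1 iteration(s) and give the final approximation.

f(x) = x - cos(x)
f'(x) = 1 + sin(x)
x₀ = 0.5

Newton-Raphson formula: x_{n+1} = x_n - f(x_n)/f'(x_n)

Iteration 1:
  f(0.500000) = -0.377583
  f'(0.500000) = 1.479426
  x_1 = 0.500000 - (-0.377583)/1.479426 = 0.755222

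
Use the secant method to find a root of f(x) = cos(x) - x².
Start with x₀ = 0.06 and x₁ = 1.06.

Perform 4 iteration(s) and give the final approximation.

f(x) = cos(x) - x²
x₀ = 0.06, x₁ = 1.06

Secant formula: x_{n+1} = x_n - f(x_n)(x_n - x_{n-1})/(f(x_n) - f(x_{n-1}))

Iteration 1:
  f(0.060000) = 0.994601
  f(1.060000) = -0.634728
  x_2 = 1.060000 - (-0.634728)×(1.060000 - 0.060000)/(-0.634728 - 0.994601)
       = 0.670436
Iteration 2:
  f(1.060000) = -0.634728
  f(0.670436) = 0.334067
  x_3 = 0.670436 - 0.334067×(0.670436 - 1.060000)/(0.334067 - (-0.634728))
       = 0.804768
Iteration 3:
  f(0.670436) = 0.334067
  f(0.804768) = 0.045627
  x_4 = 0.804768 - 0.045627×(0.804768 - 0.670436)/(0.045627 - 0.334067)
       = 0.826017
Iteration 4:
  f(0.804768) = 0.045627
  f(0.826017) = -0.004495
  x_5 = 0.826017 - (-0.004495)×(0.826017 - 0.804768)/(-0.004495 - 0.045627)
       = 0.824112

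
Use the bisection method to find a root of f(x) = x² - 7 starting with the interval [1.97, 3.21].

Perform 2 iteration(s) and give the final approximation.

f(x) = x² - 7
Initial interval: [1.97, 3.21]

Iteration 1:
  c_1 = (1.970000 + 3.210000)/2 = 2.590000
  f(c_1) = f(2.590000) = -0.291900
  f(a) × f(c) ≥ 0, new interval: [2.590000, 3.210000]
Iteration 2:
  c_2 = (2.590000 + 3.210000)/2 = 2.900000
  f(c_2) = f(2.900000) = 1.410000
  f(a) × f(c) < 0, new interval: [2.590000, 2.900000]

After 2 iteration(s), the approximation is c_2 = 2.900000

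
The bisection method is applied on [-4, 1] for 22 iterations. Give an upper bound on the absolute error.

Bisection error bound: |error| ≤ (b-a)/2^n
|error| ≤ (1 - (-4))/2^22 = 5/2^22
|error| ≤ 0.0000011921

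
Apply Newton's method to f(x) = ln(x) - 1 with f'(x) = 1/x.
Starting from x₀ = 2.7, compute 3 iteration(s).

f(x) = ln(x) - 1
f'(x) = 1/x
x₀ = 2.7

Newton-Raphson formula: x_{n+1} = x_n - f(x_n)/f'(x_n)

Iteration 1:
  f(2.700000) = -0.006748
  f'(2.700000) = 0.370370
  x_1 = 2.700000 - (-0.006748)/0.370370 = 2.718220
Iteration 2:
  f(2.718220) = -0.000023
  f'(2.718220) = 0.367888
  x_2 = 2.718220 - (-0.000023)/0.367888 = 2.718282
Iteration 3:
  f(2.718282) = 0.000000
  f'(2.718282) = 0.367879
  x_3 = 2.718282 - 0.000000/0.367879 = 2.718282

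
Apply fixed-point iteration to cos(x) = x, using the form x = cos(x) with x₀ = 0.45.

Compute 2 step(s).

Equation: cos(x) = x
Fixed-point form: x = cos(x)
x₀ = 0.45

x_1 = g(0.450000) = 0.900447
x_2 = g(0.900447) = 0.621260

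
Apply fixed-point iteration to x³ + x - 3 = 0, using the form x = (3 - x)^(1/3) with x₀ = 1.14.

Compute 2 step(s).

Equation: x³ + x - 3 = 0
Fixed-point form: x = (3 - x)^(1/3)
x₀ = 1.14

x_1 = g(1.140000) = 1.229809
x_2 = g(1.229809) = 1.209688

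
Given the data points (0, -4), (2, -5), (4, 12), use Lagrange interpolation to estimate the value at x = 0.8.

Lagrange interpolation formula:
P(x) = Σ yᵢ × Lᵢ(x)
where Lᵢ(x) = Π_{j≠i} (x - xⱼ)/(xᵢ - xⱼ)

L_0(0.8) = (0.8 - 2)/(0 - 2) × (0.8 - 4)/(0 - 4) = 0.480000
L_1(0.8) = (0.8 - 0)/(2 - 0) × (0.8 - 4)/(2 - 4) = 0.640000
L_2(0.8) = (0.8 - 0)/(4 - 0) × (0.8 - 2)/(4 - 2) = -0.120000

P(0.8) = (-4)×L_0(0.8) + (-5)×L_1(0.8) + 12×L_2(0.8)
P(0.8) = -6.560000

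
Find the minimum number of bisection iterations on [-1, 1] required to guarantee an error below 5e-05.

We need (b-a)/2^n ≤ 5e-05
(1 - (-1))/2^n ≤ 5e-05
2/2^n ≤ 5e-05
2^n ≥ 40000
n ≥ log₂(40000) = 15.29
n ≥ 16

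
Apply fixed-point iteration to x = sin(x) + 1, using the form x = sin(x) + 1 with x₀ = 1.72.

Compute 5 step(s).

Equation: x = sin(x) + 1
Fixed-point form: x = sin(x) + 1
x₀ = 1.72

x_1 = g(1.720000) = 1.988890
x_2 = g(1.988890) = 1.913865
x_3 = g(1.913865) = 1.941727
x_4 = g(1.941727) = 1.931990
x_5 = g(1.931990) = 1.935476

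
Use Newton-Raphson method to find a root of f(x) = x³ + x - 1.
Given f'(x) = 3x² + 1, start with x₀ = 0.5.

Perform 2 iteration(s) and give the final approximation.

f(x) = x³ + x - 1
f'(x) = 3x² + 1
x₀ = 0.5

Newton-Raphson formula: x_{n+1} = x_n - f(x_n)/f'(x_n)

Iteration 1:
  f(0.500000) = -0.375000
  f'(0.500000) = 1.750000
  x_1 = 0.500000 - (-0.375000)/1.750000 = 0.714286
Iteration 2:
  f(0.714286) = 0.078717
  f'(0.714286) = 2.530612
  x_2 = 0.714286 - 0.078717/2.530612 = 0.683180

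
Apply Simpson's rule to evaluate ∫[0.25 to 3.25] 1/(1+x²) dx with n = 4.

f(x) = 1/(1+x²)
a = 0.25, b = 3.25, n = 4
h = (b - a)/n = 0.750000

Simpson's rule: (h/3)[f(x₀) + 4f(x₁) + 2f(x₂) + ... + f(xₙ)]

x_0 = 0.2500, f(x_0) = 0.941176, coefficient = 1
x_1 = 1.0000, f(x_1) = 0.500000, coefficient = 4
x_2 = 1.7500, f(x_2) = 0.246154, coefficient = 2
x_3 = 2.5000, f(x_3) = 0.137931, coefficient = 4
x_4 = 3.2500, f(x_4) = 0.086486, coefficient = 1

I ≈ (0.750000/3) × 4.071695 = 1.017924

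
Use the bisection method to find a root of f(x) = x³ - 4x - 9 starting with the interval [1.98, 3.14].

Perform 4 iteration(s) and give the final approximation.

f(x) = x³ - 4x - 9
Initial interval: [1.98, 3.14]

Iteration 1:
  c_1 = (1.980000 + 3.140000)/2 = 2.560000
  f(c_1) = f(2.560000) = -2.462784
  f(a) × f(c) ≥ 0, new interval: [2.560000, 3.140000]
Iteration 2:
  c_2 = (2.560000 + 3.140000)/2 = 2.850000
  f(c_2) = f(2.850000) = 2.749125
  f(a) × f(c) < 0, new interval: [2.560000, 2.850000]
Iteration 3:
  c_3 = (2.560000 + 2.850000)/2 = 2.705000
  f(c_3) = f(2.705000) = -0.027447
  f(a) × f(c) ≥ 0, new interval: [2.705000, 2.850000]
Iteration 4:
  c_4 = (2.705000 + 2.850000)/2 = 2.777500
  f(c_4) = f(2.777500) = 1.317041
  f(a) × f(c) < 0, new interval: [2.705000, 2.777500]

After 4 iteration(s), the approximation is c_4 = 2.777500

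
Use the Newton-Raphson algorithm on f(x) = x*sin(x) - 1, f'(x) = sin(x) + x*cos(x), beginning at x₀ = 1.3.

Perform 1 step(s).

f(x) = x*sin(x) - 1
f'(x) = sin(x) + x*cos(x)
x₀ = 1.3

Newton-Raphson formula: x_{n+1} = x_n - f(x_n)/f'(x_n)

Iteration 1:
  f(1.300000) = 0.252626
  f'(1.300000) = 1.311307
  x_1 = 1.300000 - 0.252626/1.311307 = 1.107348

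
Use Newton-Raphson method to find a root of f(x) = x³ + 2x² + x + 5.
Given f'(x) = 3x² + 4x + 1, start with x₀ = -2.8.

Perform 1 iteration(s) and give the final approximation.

f(x) = x³ + 2x² + x + 5
f'(x) = 3x² + 4x + 1
x₀ = -2.8

Newton-Raphson formula: x_{n+1} = x_n - f(x_n)/f'(x_n)

Iteration 1:
  f(-2.800000) = -4.072000
  f'(-2.800000) = 13.320000
  x_1 = -2.800000 - (-4.072000)/13.320000 = -2.494294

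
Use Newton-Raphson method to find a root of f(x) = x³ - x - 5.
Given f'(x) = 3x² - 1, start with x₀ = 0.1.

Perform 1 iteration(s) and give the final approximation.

f(x) = x³ - x - 5
f'(x) = 3x² - 1
x₀ = 0.1

Newton-Raphson formula: x_{n+1} = x_n - f(x_n)/f'(x_n)

Iteration 1:
  f(0.100000) = -5.099000
  f'(0.100000) = -0.970000
  x_1 = 0.100000 - (-5.099000)/(-0.970000) = -5.156701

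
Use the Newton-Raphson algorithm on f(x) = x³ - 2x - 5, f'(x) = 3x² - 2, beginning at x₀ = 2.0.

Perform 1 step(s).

f(x) = x³ - 2x - 5
f'(x) = 3x² - 2
x₀ = 2.0

Newton-Raphson formula: x_{n+1} = x_n - f(x_n)/f'(x_n)

Iteration 1:
  f(2.000000) = -1.000000
  f'(2.000000) = 10.000000
  x_1 = 2.000000 - (-1.000000)/10.000000 = 2.100000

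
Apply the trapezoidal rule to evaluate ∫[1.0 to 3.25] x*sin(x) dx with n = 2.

f(x) = x*sin(x)
a = 1.0, b = 3.25, n = 2
h = (b - a)/n = 1.125000

Trapezoidal rule: (h/2)[f(x₀) + 2f(x₁) + 2f(x₂) + ... + f(xₙ)]

x_0 = 1.0000, f(x_0) = 0.841471, coefficient = 1
x_1 = 2.1250, f(x_1) = 1.806930, coefficient = 2
x_2 = 3.2500, f(x_2) = -0.351634, coefficient = 1

I ≈ (1.125000/2) × 4.103696 = 2.308329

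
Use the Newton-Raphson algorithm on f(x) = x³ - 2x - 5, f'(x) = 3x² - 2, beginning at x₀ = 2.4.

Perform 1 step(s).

f(x) = x³ - 2x - 5
f'(x) = 3x² - 2
x₀ = 2.4

Newton-Raphson formula: x_{n+1} = x_n - f(x_n)/f'(x_n)

Iteration 1:
  f(2.400000) = 4.024000
  f'(2.400000) = 15.280000
  x_1 = 2.400000 - 4.024000/15.280000 = 2.136649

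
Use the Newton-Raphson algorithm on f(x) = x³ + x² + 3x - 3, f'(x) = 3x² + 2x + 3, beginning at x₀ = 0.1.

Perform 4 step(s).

f(x) = x³ + x² + 3x - 3
f'(x) = 3x² + 2x + 3
x₀ = 0.1

Newton-Raphson formula: x_{n+1} = x_n - f(x_n)/f'(x_n)

Iteration 1:
  f(0.100000) = -2.689000
  f'(0.100000) = 3.230000
  x_1 = 0.100000 - (-2.689000)/3.230000 = 0.932508
Iteration 2:
  f(0.932508) = 1.477975
  f'(0.932508) = 7.473728
  x_2 = 0.932508 - 1.477975/7.473728 = 0.734752
Iteration 3:
  f(0.734752) = 0.140778
  f'(0.734752) = 6.089083
  x_3 = 0.734752 - 0.140778/6.089083 = 0.711632
Iteration 4:
  f(0.711632) = 0.001700
  f'(0.711632) = 5.942524
  x_4 = 0.711632 - 0.001700/5.942524 = 0.711346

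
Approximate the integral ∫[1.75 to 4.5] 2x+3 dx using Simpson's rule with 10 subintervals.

f(x) = 2x+3
a = 1.75, b = 4.5, n = 10
h = (b - a)/n = 0.275000

Simpson's rule: (h/3)[f(x₀) + 4f(x₁) + 2f(x₂) + ... + f(xₙ)]

x_0 = 1.7500, f(x_0) = 6.500000, coefficient = 1
x_1 = 2.0250, f(x_1) = 7.050000, coefficient = 4
x_2 = 2.3000, f(x_2) = 7.600000, coefficient = 2
x_3 = 2.5750, f(x_3) = 8.150000, coefficient = 4
x_4 = 2.8500, f(x_4) = 8.700000, coefficient = 2
x_5 = 3.1250, f(x_5) = 9.250000, coefficient = 4
x_6 = 3.4000, f(x_6) = 9.800000, coefficient = 2
x_7 = 3.6750, f(x_7) = 10.350000, coefficient = 4
x_8 = 3.9500, f(x_8) = 10.900000, coefficient = 2
x_9 = 4.2250, f(x_9) = 11.450000, coefficient = 4
x_10 = 4.5000, f(x_10) = 12.000000, coefficient = 1

I ≈ (0.275000/3) × 277.500000 = 25.437500
Exact value: 25.437500
Error: 0.000000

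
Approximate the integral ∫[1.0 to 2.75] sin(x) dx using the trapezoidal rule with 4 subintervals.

f(x) = sin(x)
a = 1.0, b = 2.75, n = 4
h = (b - a)/n = 0.437500

Trapezoidal rule: (h/2)[f(x₀) + 2f(x₁) + 2f(x₂) + ... + f(xₙ)]

x_0 = 1.0000, f(x_0) = 0.841471, coefficient = 1
x_1 = 1.4375, f(x_1) = 0.991129, coefficient = 2
x_2 = 1.8750, f(x_2) = 0.954086, coefficient = 2
x_3 = 2.3125, f(x_3) = 0.737319, coefficient = 2
x_4 = 2.7500, f(x_4) = 0.381661, coefficient = 1

I ≈ (0.437500/2) × 6.588199 = 1.441169
Exact value: 1.464605
Error: 0.023436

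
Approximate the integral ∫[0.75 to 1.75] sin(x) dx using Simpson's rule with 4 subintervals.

f(x) = sin(x)
a = 0.75, b = 1.75, n = 4
h = (b - a)/n = 0.250000

Simpson's rule: (h/3)[f(x₀) + 4f(x₁) + 2f(x₂) + ... + f(xₙ)]

x_0 = 0.7500, f(x_0) = 0.681639, coefficient = 1
x_1 = 1.0000, f(x_1) = 0.841471, coefficient = 4
x_2 = 1.2500, f(x_2) = 0.948985, coefficient = 2
x_3 = 1.5000, f(x_3) = 0.997495, coefficient = 4
x_4 = 1.7500, f(x_4) = 0.983986, coefficient = 1

I ≈ (0.250000/3) × 10.919458 = 0.909955
Exact value: 0.909935
Error: 0.000020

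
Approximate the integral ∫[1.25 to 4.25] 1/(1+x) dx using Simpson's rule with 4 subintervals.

f(x) = 1/(1+x)
a = 1.25, b = 4.25, n = 4
h = (b - a)/n = 0.750000

Simpson's rule: (h/3)[f(x₀) + 4f(x₁) + 2f(x₂) + ... + f(xₙ)]

x_0 = 1.2500, f(x_0) = 0.444444, coefficient = 1
x_1 = 2.0000, f(x_1) = 0.333333, coefficient = 4
x_2 = 2.7500, f(x_2) = 0.266667, coefficient = 2
x_3 = 3.5000, f(x_3) = 0.222222, coefficient = 4
x_4 = 4.2500, f(x_4) = 0.190476, coefficient = 1

I ≈ (0.750000/3) × 3.390476 = 0.847619
Exact value: 0.847298
Error: 0.000321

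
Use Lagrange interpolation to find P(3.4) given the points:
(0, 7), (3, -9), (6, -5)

Lagrange interpolation formula:
P(x) = Σ yᵢ × Lᵢ(x)
where Lᵢ(x) = Π_{j≠i} (x - xⱼ)/(xᵢ - xⱼ)

L_0(3.4) = (3.4 - 3)/(0 - 3) × (3.4 - 6)/(0 - 6) = -0.057778
L_1(3.4) = (3.4 - 0)/(3 - 0) × (3.4 - 6)/(3 - 6) = 0.982222
L_2(3.4) = (3.4 - 0)/(6 - 0) × (3.4 - 3)/(6 - 3) = 0.075556

P(3.4) = 7×L_0(3.4) + (-9)×L_1(3.4) + (-5)×L_2(3.4)
P(3.4) = -9.622222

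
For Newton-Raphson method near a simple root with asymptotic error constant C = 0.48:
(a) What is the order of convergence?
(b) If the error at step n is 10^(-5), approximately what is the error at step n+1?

(a) Newton-Raphson has quadratic (order 2) convergence near simple roots.
    This means |e_{n+1}| ≈ C|e_n|².

(b) With |e_n| = 10^(-5) and C = 0.48:
    |e_{n+1}| ≈ 0.48 × (10^(-5))² = 0.48 × 10^(-10)

(a) 2 (quadratic); (b) |e_{n+1}| ≈ 4.800e-11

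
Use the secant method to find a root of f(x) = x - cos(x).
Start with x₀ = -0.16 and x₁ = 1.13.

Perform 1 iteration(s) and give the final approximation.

f(x) = x - cos(x)
x₀ = -0.16, x₁ = 1.13

Secant formula: x_{n+1} = x_n - f(x_n)(x_n - x_{n-1})/(f(x_n) - f(x_{n-1}))

Iteration 1:
  f(-0.160000) = -1.147227
  f(1.130000) = 0.703340
  x_2 = 1.130000 - 0.703340×(1.130000 - (-0.160000))/(0.703340 - (-1.147227))
       = 0.639713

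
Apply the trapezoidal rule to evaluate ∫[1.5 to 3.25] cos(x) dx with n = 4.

f(x) = cos(x)
a = 1.5, b = 3.25, n = 4
h = (b - a)/n = 0.437500

Trapezoidal rule: (h/2)[f(x₀) + 2f(x₁) + 2f(x₂) + ... + f(xₙ)]

x_0 = 1.5000, f(x_0) = 0.070737, coefficient = 1
x_1 = 1.9375, f(x_1) = -0.358540, coefficient = 2
x_2 = 2.3750, f(x_2) = -0.720278, coefficient = 2
x_3 = 2.8125, f(x_3) = -0.946336, coefficient = 2
x_4 = 3.2500, f(x_4) = -0.994130, coefficient = 1

I ≈ (0.437500/2) × -4.973702 = -1.087997
Exact value: -1.105690
Error: 0.017693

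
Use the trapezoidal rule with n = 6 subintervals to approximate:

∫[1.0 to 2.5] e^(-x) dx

f(x) = e^(-x)
a = 1.0, b = 2.5, n = 6
h = (b - a)/n = 0.250000

Trapezoidal rule: (h/2)[f(x₀) + 2f(x₁) + 2f(x₂) + ... + f(xₙ)]

x_0 = 1.0000, f(x_0) = 0.367879, coefficient = 1
x_1 = 1.2500, f(x_1) = 0.286505, coefficient = 2
x_2 = 1.5000, f(x_2) = 0.223130, coefficient = 2
x_3 = 1.7500, f(x_3) = 0.173774, coefficient = 2
x_4 = 2.0000, f(x_4) = 0.135335, coefficient = 2
x_5 = 2.2500, f(x_5) = 0.105399, coefficient = 2
x_6 = 2.5000, f(x_6) = 0.082085, coefficient = 1

I ≈ (0.250000/2) × 2.298251 = 0.287281
Exact value: 0.285794
Error: 0.001487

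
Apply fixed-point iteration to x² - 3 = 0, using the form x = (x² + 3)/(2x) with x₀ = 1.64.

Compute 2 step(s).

Equation: x² - 3 = 0
Fixed-point form: x = (x² + 3)/(2x)
x₀ = 1.64

x_1 = g(1.640000) = 1.734634
x_2 = g(1.734634) = 1.732053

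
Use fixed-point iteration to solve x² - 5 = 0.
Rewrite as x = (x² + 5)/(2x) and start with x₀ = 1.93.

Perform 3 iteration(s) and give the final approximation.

Equation: x² - 5 = 0
Fixed-point form: x = (x² + 5)/(2x)
x₀ = 1.93

x_1 = g(1.930000) = 2.260337
x_2 = g(2.260337) = 2.236198
x_3 = g(2.236198) = 2.236068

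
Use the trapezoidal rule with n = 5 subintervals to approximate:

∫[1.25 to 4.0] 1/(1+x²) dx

f(x) = 1/(1+x²)
a = 1.25, b = 4.0, n = 5
h = (b - a)/n = 0.550000

Trapezoidal rule: (h/2)[f(x₀) + 2f(x₁) + 2f(x₂) + ... + f(xₙ)]

x_0 = 1.2500, f(x_0) = 0.390244, coefficient = 1
x_1 = 1.8000, f(x_1) = 0.235849, coefficient = 2
x_2 = 2.3500, f(x_2) = 0.153315, coefficient = 2
x_3 = 2.9000, f(x_3) = 0.106270, coefficient = 2
x_4 = 3.4500, f(x_4) = 0.077504, coefficient = 2
x_5 = 4.0000, f(x_5) = 0.058824, coefficient = 1

I ≈ (0.550000/2) × 1.594945 = 0.438610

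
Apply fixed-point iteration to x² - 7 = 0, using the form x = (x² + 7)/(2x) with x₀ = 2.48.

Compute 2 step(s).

Equation: x² - 7 = 0
Fixed-point form: x = (x² + 7)/(2x)
x₀ = 2.48

x_1 = g(2.480000) = 2.651290
x_2 = g(2.651290) = 2.645757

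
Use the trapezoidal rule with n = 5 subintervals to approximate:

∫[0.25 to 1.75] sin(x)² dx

f(x) = sin(x)²
a = 0.25, b = 1.75, n = 5
h = (b - a)/n = 0.300000

Trapezoidal rule: (h/2)[f(x₀) + 2f(x₁) + 2f(x₂) + ... + f(xₙ)]

x_0 = 0.2500, f(x_0) = 0.061209, coefficient = 1
x_1 = 0.5500, f(x_1) = 0.273202, coefficient = 2
x_2 = 0.8500, f(x_2) = 0.564422, coefficient = 2
x_3 = 1.1500, f(x_3) = 0.833138, coefficient = 2
x_4 = 1.4500, f(x_4) = 0.985479, coefficient = 2
x_5 = 1.7500, f(x_5) = 0.968228, coefficient = 1

I ≈ (0.300000/2) × 6.341920 = 0.951288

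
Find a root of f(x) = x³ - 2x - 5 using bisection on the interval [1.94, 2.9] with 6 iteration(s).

f(x) = x³ - 2x - 5
Initial interval: [1.94, 2.9]

Iteration 1:
  c_1 = (1.940000 + 2.900000)/2 = 2.420000
  f(c_1) = f(2.420000) = 4.332488
  f(a) × f(c) < 0, new interval: [1.940000, 2.420000]
Iteration 2:
  c_2 = (1.940000 + 2.420000)/2 = 2.180000
  f(c_2) = f(2.180000) = 1.000232
  f(a) × f(c) < 0, new interval: [1.940000, 2.180000]
Iteration 3:
  c_3 = (1.940000 + 2.180000)/2 = 2.060000
  f(c_3) = f(2.060000) = -0.378184
  f(a) × f(c) ≥ 0, new interval: [2.060000, 2.180000]
Iteration 4:
  c_4 = (2.060000 + 2.180000)/2 = 2.120000
  f(c_4) = f(2.120000) = 0.288128
  f(a) × f(c) < 0, new interval: [2.060000, 2.120000]
Iteration 5:
  c_5 = (2.060000 + 2.120000)/2 = 2.090000
  f(c_5) = f(2.090000) = -0.050671
  f(a) × f(c) ≥ 0, new interval: [2.090000, 2.120000]
Iteration 6:
  c_6 = (2.090000 + 2.120000)/2 = 2.105000
  f(c_6) = f(2.105000) = 0.117308
  f(a) × f(c) < 0, new interval: [2.090000, 2.105000]

After 6 iteration(s), the approximation is c_6 = 2.105000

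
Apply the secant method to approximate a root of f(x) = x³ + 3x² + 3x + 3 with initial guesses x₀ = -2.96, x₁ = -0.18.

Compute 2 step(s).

f(x) = x³ + 3x² + 3x + 3
x₀ = -2.96, x₁ = -0.18

Secant formula: x_{n+1} = x_n - f(x_n)(x_n - x_{n-1})/(f(x_n) - f(x_{n-1}))

Iteration 1:
  f(-2.960000) = -5.529536
  f(-0.180000) = 2.551368
  x_2 = -0.180000 - 2.551368×(-0.180000 - (-2.960000))/(2.551368 - (-5.529536))
       = -1.057724
Iteration 2:
  f(-0.180000) = 2.551368
  f(-1.057724) = 1.999808
  x_3 = -1.057724 - 1.999808×(-1.057724 - (-0.180000))/(1.999808 - 2.551368)
       = -4.240112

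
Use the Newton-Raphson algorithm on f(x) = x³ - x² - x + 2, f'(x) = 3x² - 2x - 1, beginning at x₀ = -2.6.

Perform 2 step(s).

f(x) = x³ - x² - x + 2
f'(x) = 3x² - 2x - 1
x₀ = -2.6

Newton-Raphson formula: x_{n+1} = x_n - f(x_n)/f'(x_n)

Iteration 1:
  f(-2.600000) = -19.736000
  f'(-2.600000) = 24.480000
  x_1 = -2.600000 - (-19.736000)/24.480000 = -1.793791
Iteration 2:
  f(-1.793791) = -5.195750
  f'(-1.793791) = 12.240639
  x_2 = -1.793791 - (-5.195750)/12.240639 = -1.369324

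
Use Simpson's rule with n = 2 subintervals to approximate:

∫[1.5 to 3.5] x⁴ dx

f(x) = x⁴
a = 1.5, b = 3.5, n = 2
h = (b - a)/n = 1.000000

Simpson's rule: (h/3)[f(x₀) + 4f(x₁) + 2f(x₂) + ... + f(xₙ)]

x_0 = 1.5000, f(x_0) = 5.062500, coefficient = 1
x_1 = 2.5000, f(x_1) = 39.062500, coefficient = 4
x_2 = 3.5000, f(x_2) = 150.062500, coefficient = 1

I ≈ (1.000000/3) × 311.375000 = 103.791667
Exact value: 103.525000
Error: 0.266667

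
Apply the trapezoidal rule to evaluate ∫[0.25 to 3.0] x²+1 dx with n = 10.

f(x) = x²+1
a = 0.25, b = 3.0, n = 10
h = (b - a)/n = 0.275000

Trapezoidal rule: (h/2)[f(x₀) + 2f(x₁) + 2f(x₂) + ... + f(xₙ)]

x_0 = 0.2500, f(x_0) = 1.062500, coefficient = 1
x_1 = 0.5250, f(x_1) = 1.275625, coefficient = 2
x_2 = 0.8000, f(x_2) = 1.640000, coefficient = 2
x_3 = 1.0750, f(x_3) = 2.155625, coefficient = 2
x_4 = 1.3500, f(x_4) = 2.822500, coefficient = 2
x_5 = 1.6250, f(x_5) = 3.640625, coefficient = 2
x_6 = 1.9000, f(x_6) = 4.610000, coefficient = 2
x_7 = 2.1750, f(x_7) = 5.730625, coefficient = 2
x_8 = 2.4500, f(x_8) = 7.002500, coefficient = 2
x_9 = 2.7250, f(x_9) = 8.425625, coefficient = 2
x_10 = 3.0000, f(x_10) = 10.000000, coefficient = 1

I ≈ (0.275000/2) × 85.668750 = 11.779453
Exact value: 11.744792
Error: 0.034661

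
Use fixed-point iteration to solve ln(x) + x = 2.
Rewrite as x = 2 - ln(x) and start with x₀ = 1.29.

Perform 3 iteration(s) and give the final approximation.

Equation: ln(x) + x = 2
Fixed-point form: x = 2 - ln(x)
x₀ = 1.29

x_1 = g(1.290000) = 1.745358
x_2 = g(1.745358) = 1.443040
x_3 = g(1.443040) = 1.633248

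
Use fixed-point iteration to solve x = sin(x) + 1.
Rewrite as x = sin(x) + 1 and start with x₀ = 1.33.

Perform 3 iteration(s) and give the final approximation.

Equation: x = sin(x) + 1
Fixed-point form: x = sin(x) + 1
x₀ = 1.33

x_1 = g(1.330000) = 1.971148
x_2 = g(1.971148) = 1.920924
x_3 = g(1.920924) = 1.939329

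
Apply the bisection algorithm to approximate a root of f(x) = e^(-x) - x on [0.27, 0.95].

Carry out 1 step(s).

f(x) = e^(-x) - x
Initial interval: [0.27, 0.95]

Iteration 1:
  c_1 = (0.270000 + 0.950000)/2 = 0.610000
  f(c_1) = f(0.610000) = -0.066649
  f(a) × f(c) < 0, new interval: [0.270000, 0.610000]

After 1 iteration(s), the approximation is c_1 = 0.610000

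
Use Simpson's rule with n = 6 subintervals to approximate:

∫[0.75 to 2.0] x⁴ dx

f(x) = x⁴
a = 0.75, b = 2.0, n = 6
h = (b - a)/n = 0.208333

Simpson's rule: (h/3)[f(x₀) + 4f(x₁) + 2f(x₂) + ... + f(xₙ)]

x_0 = 0.7500, f(x_0) = 0.316406, coefficient = 1
x_1 = 0.9583, f(x_1) = 0.843464, coefficient = 4
x_2 = 1.1667, f(x_2) = 1.852623, coefficient = 2
x_3 = 1.3750, f(x_3) = 3.574463, coefficient = 4
x_4 = 1.5833, f(x_4) = 6.284770, coefficient = 2
x_5 = 1.7917, f(x_5) = 10.304546, coefficient = 4
x_6 = 2.0000, f(x_6) = 16.000000, coefficient = 1

I ≈ (0.208333/3) × 91.481084 = 6.352853
Exact value: 6.352539
Error: 0.000314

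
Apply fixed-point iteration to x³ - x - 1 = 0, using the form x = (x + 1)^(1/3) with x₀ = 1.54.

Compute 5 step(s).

Equation: x³ - x - 1 = 0
Fixed-point form: x = (x + 1)^(1/3)
x₀ = 1.54

x_1 = g(1.540000) = 1.364409
x_2 = g(1.364409) = 1.332215
x_3 = g(1.332215) = 1.326140
x_4 = g(1.326140) = 1.324988
x_5 = g(1.324988) = 1.324769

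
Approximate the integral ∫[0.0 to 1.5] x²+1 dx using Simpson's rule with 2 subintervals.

f(x) = x²+1
a = 0.0, b = 1.5, n = 2
h = (b - a)/n = 0.750000

Simpson's rule: (h/3)[f(x₀) + 4f(x₁) + 2f(x₂) + ... + f(xₙ)]

x_0 = 0.0000, f(x_0) = 1.000000, coefficient = 1
x_1 = 0.7500, f(x_1) = 1.562500, coefficient = 4
x_2 = 1.5000, f(x_2) = 3.250000, coefficient = 1

I ≈ (0.750000/3) × 10.500000 = 2.625000
Exact value: 2.625000
Error: 0.000000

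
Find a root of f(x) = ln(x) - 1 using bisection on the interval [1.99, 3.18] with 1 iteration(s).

f(x) = ln(x) - 1
Initial interval: [1.99, 3.18]

Iteration 1:
  c_1 = (1.990000 + 3.180000)/2 = 2.585000
  f(c_1) = f(2.585000) = -0.050274
  f(a) × f(c) ≥ 0, new interval: [2.585000, 3.180000]

After 1 iteration(s), the approximation is c_1 = 2.585000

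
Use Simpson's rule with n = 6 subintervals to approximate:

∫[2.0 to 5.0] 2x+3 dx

f(x) = 2x+3
a = 2.0, b = 5.0, n = 6
h = (b - a)/n = 0.500000

Simpson's rule: (h/3)[f(x₀) + 4f(x₁) + 2f(x₂) + ... + f(xₙ)]

x_0 = 2.0000, f(x_0) = 7.000000, coefficient = 1
x_1 = 2.5000, f(x_1) = 8.000000, coefficient = 4
x_2 = 3.0000, f(x_2) = 9.000000, coefficient = 2
x_3 = 3.5000, f(x_3) = 10.000000, coefficient = 4
x_4 = 4.0000, f(x_4) = 11.000000, coefficient = 2
x_5 = 4.5000, f(x_5) = 12.000000, coefficient = 4
x_6 = 5.0000, f(x_6) = 13.000000, coefficient = 1

I ≈ (0.500000/3) × 180.000000 = 30.000000
Exact value: 30.000000
Error: 0.000000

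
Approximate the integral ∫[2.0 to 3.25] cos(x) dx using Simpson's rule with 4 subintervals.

f(x) = cos(x)
a = 2.0, b = 3.25, n = 4
h = (b - a)/n = 0.312500

Simpson's rule: (h/3)[f(x₀) + 4f(x₁) + 2f(x₂) + ... + f(xₙ)]

x_0 = 2.0000, f(x_0) = -0.416147, coefficient = 1
x_1 = 2.3125, f(x_1) = -0.675545, coefficient = 4
x_2 = 2.6250, f(x_2) = -0.869507, coefficient = 2
x_3 = 2.9375, f(x_3) = -0.979245, coefficient = 4
x_4 = 3.2500, f(x_4) = -0.994130, coefficient = 1

I ≈ (0.312500/3) × -9.768452 = -1.017547
Exact value: -1.017493
Error: 0.000055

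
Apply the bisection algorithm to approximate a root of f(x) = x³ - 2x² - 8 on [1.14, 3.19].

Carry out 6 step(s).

f(x) = x³ - 2x² - 8
Initial interval: [1.14, 3.19]

Iteration 1:
  c_1 = (1.140000 + 3.190000)/2 = 2.165000
  f(c_1) = f(2.165000) = -7.226608
  f(a) × f(c) ≥ 0, new interval: [2.165000, 3.190000]
Iteration 2:
  c_2 = (2.165000 + 3.190000)/2 = 2.677500
  f(c_2) = f(2.677500) = -3.142998
  f(a) × f(c) ≥ 0, new interval: [2.677500, 3.190000]
Iteration 3:
  c_3 = (2.677500 + 3.190000)/2 = 2.933750
  f(c_3) = f(2.933750) = 0.036683
  f(a) × f(c) < 0, new interval: [2.677500, 2.933750]
Iteration 4:
  c_4 = (2.677500 + 2.933750)/2 = 2.805625
  f(c_4) = f(2.805625) = -1.658497
  f(a) × f(c) ≥ 0, new interval: [2.805625, 2.933750]
Iteration 5:
  c_5 = (2.805625 + 2.933750)/2 = 2.869687
  f(c_5) = f(2.869687) = -0.838031
  f(a) × f(c) ≥ 0, new interval: [2.869687, 2.933750]
Iteration 6:
  c_6 = (2.869687 + 2.933750)/2 = 2.901719
  f(c_6) = f(2.901719) = -0.407554
  f(a) × f(c) ≥ 0, new interval: [2.901719, 2.933750]

After 6 iteration(s), the approximation is c_6 = 2.901719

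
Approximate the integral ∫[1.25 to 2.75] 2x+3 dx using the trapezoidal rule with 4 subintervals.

f(x) = 2x+3
a = 1.25, b = 2.75, n = 4
h = (b - a)/n = 0.375000

Trapezoidal rule: (h/2)[f(x₀) + 2f(x₁) + 2f(x₂) + ... + f(xₙ)]

x_0 = 1.2500, f(x_0) = 5.500000, coefficient = 1
x_1 = 1.6250, f(x_1) = 6.250000, coefficient = 2
x_2 = 2.0000, f(x_2) = 7.000000, coefficient = 2
x_3 = 2.3750, f(x_3) = 7.750000, coefficient = 2
x_4 = 2.7500, f(x_4) = 8.500000, coefficient = 1

I ≈ (0.375000/2) × 56.000000 = 10.500000
Exact value: 10.500000
Error: 0.000000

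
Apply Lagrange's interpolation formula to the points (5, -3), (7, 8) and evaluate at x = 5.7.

Lagrange interpolation formula:
P(x) = Σ yᵢ × Lᵢ(x)
where Lᵢ(x) = Π_{j≠i} (x - xⱼ)/(xᵢ - xⱼ)

L_0(5.7) = (5.7 - 7)/(5 - 7) = 0.650000
L_1(5.7) = (5.7 - 5)/(7 - 5) = 0.350000

P(5.7) = (-3)×L_0(5.7) + 8×L_1(5.7)
P(5.7) = 0.850000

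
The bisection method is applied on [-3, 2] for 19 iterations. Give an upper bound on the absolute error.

Bisection error bound: |error| ≤ (b-a)/2^n
|error| ≤ (2 - (-3))/2^19 = 5/2^19
|error| ≤ 0.0000095367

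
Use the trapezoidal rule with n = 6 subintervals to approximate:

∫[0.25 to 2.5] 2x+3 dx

f(x) = 2x+3
a = 0.25, b = 2.5, n = 6
h = (b - a)/n = 0.375000

Trapezoidal rule: (h/2)[f(x₀) + 2f(x₁) + 2f(x₂) + ... + f(xₙ)]

x_0 = 0.2500, f(x_0) = 3.500000, coefficient = 1
x_1 = 0.6250, f(x_1) = 4.250000, coefficient = 2
x_2 = 1.0000, f(x_2) = 5.000000, coefficient = 2
x_3 = 1.3750, f(x_3) = 5.750000, coefficient = 2
x_4 = 1.7500, f(x_4) = 6.500000, coefficient = 2
x_5 = 2.1250, f(x_5) = 7.250000, coefficient = 2
x_6 = 2.5000, f(x_6) = 8.000000, coefficient = 1

I ≈ (0.375000/2) × 69.000000 = 12.937500
Exact value: 12.937500
Error: 0.000000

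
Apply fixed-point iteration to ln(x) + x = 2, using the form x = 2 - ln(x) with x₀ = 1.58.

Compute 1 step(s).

Equation: ln(x) + x = 2
Fixed-point form: x = 2 - ln(x)
x₀ = 1.58

x_1 = g(1.580000) = 1.542575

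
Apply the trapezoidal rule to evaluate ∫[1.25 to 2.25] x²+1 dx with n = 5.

f(x) = x²+1
a = 1.25, b = 2.25, n = 5
h = (b - a)/n = 0.200000

Trapezoidal rule: (h/2)[f(x₀) + 2f(x₁) + 2f(x₂) + ... + f(xₙ)]

x_0 = 1.2500, f(x_0) = 2.562500, coefficient = 1
x_1 = 1.4500, f(x_1) = 3.102500, coefficient = 2
x_2 = 1.6500, f(x_2) = 3.722500, coefficient = 2
x_3 = 1.8500, f(x_3) = 4.422500, coefficient = 2
x_4 = 2.0500, f(x_4) = 5.202500, coefficient = 2
x_5 = 2.2500, f(x_5) = 6.062500, coefficient = 1

I ≈ (0.200000/2) × 41.525000 = 4.152500
Exact value: 4.145833
Error: 0.006667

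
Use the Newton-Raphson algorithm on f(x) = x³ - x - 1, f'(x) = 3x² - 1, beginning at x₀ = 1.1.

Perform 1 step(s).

f(x) = x³ - x - 1
f'(x) = 3x² - 1
x₀ = 1.1

Newton-Raphson formula: x_{n+1} = x_n - f(x_n)/f'(x_n)

Iteration 1:
  f(1.100000) = -0.769000
  f'(1.100000) = 2.630000
  x_1 = 1.100000 - (-0.769000)/2.630000 = 1.392395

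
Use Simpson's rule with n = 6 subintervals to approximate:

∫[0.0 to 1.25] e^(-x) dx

f(x) = e^(-x)
a = 0.0, b = 1.25, n = 6
h = (b - a)/n = 0.208333

Simpson's rule: (h/3)[f(x₀) + 4f(x₁) + 2f(x₂) + ... + f(xₙ)]

x_0 = 0.0000, f(x_0) = 1.000000, coefficient = 1
x_1 = 0.2083, f(x_1) = 0.811936, coefficient = 4
x_2 = 0.4167, f(x_2) = 0.659241, coefficient = 2
x_3 = 0.6250, f(x_3) = 0.535261, coefficient = 4
x_4 = 0.8333, f(x_4) = 0.434598, coefficient = 2
x_5 = 1.0417, f(x_5) = 0.352866, coefficient = 4
x_6 = 1.2500, f(x_6) = 0.286505, coefficient = 1

I ≈ (0.208333/3) × 10.274438 = 0.713503
Exact value: 0.713495
Error: 0.000007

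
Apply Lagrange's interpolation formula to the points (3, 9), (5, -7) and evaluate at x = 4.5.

Lagrange interpolation formula:
P(x) = Σ yᵢ × Lᵢ(x)
where Lᵢ(x) = Π_{j≠i} (x - xⱼ)/(xᵢ - xⱼ)

L_0(4.5) = (4.5 - 5)/(3 - 5) = 0.250000
L_1(4.5) = (4.5 - 3)/(5 - 3) = 0.750000

P(4.5) = 9×L_0(4.5) + (-7)×L_1(4.5)
P(4.5) = -3.000000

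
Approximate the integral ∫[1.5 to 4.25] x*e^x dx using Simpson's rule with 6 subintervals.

f(x) = x*e^x
a = 1.5, b = 4.25, n = 6
h = (b - a)/n = 0.458333

Simpson's rule: (h/3)[f(x₀) + 4f(x₁) + 2f(x₂) + ... + f(xₙ)]

x_0 = 1.5000, f(x_0) = 6.722534, coefficient = 1
x_1 = 1.9583, f(x_1) = 13.879697, coefficient = 4
x_2 = 2.4167, f(x_2) = 27.087053, coefficient = 2
x_3 = 2.8750, f(x_3) = 50.960594, coefficient = 4
x_4 = 3.3333, f(x_4) = 93.438750, coefficient = 2
x_5 = 3.7917, f(x_5) = 168.085427, coefficient = 4
x_6 = 4.2500, f(x_6) = 297.948002, coefficient = 1

I ≈ (0.458333/3) × 1477.425012 = 225.717710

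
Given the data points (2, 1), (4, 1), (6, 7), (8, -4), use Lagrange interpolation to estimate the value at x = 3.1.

Lagrange interpolation formula:
P(x) = Σ yᵢ × Lᵢ(x)
where Lᵢ(x) = Π_{j≠i} (x - xⱼ)/(xᵢ - xⱼ)

L_0(3.1) = (3.1 - 4)/(2 - 4) × (3.1 - 6)/(2 - 6) × (3.1 - 8)/(2 - 8) = 0.266437
L_1(3.1) = (3.1 - 2)/(4 - 2) × (3.1 - 6)/(4 - 6) × (3.1 - 8)/(4 - 8) = 0.976938
L_2(3.1) = (3.1 - 2)/(6 - 2) × (3.1 - 4)/(6 - 4) × (3.1 - 8)/(6 - 8) = -0.303187
L_3(3.1) = (3.1 - 2)/(8 - 2) × (3.1 - 4)/(8 - 4) × (3.1 - 6)/(8 - 6) = 0.059812

P(3.1) = 1×L_0(3.1) + 1×L_1(3.1) + 7×L_2(3.1) + (-4)×L_3(3.1)
P(3.1) = -1.118188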